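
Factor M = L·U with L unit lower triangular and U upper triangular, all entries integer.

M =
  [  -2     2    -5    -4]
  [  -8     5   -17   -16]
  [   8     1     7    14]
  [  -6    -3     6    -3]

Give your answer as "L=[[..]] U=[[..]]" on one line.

  row1 -= 4·row0 → [0,-3,3,0]
  row2 -= -4·row0 → [0,9,-13,-2]
  row3 -= 3·row0 → [0,-9,21,9]
  row2 -= -3·row1 → [0,0,-4,-2]
  row3 -= 3·row1 → [0,0,12,9]
  row3 -= -3·row2 → [0,0,0,3]

L=[[1,0,0,0],[4,1,0,0],[-4,-3,1,0],[3,3,-3,1]] U=[[-2,2,-5,-4],[0,-3,3,0],[0,0,-4,-2],[0,0,0,3]]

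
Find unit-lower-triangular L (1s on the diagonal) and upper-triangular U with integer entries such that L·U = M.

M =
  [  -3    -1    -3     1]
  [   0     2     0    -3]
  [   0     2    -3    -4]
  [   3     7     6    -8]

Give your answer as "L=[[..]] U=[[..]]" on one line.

L=[[1,0,0,0],[0,1,0,0],[0,1,1,0],[-1,3,-1,1]] U=[[-3,-1,-3,1],[0,2,0,-3],[0,0,-3,-1],[0,0,0,1]]

  R1 -= 0·R0 → [0,2,0,-3]
  R2 -= 0·R0 → [0,2,-3,-4]
  R3 -= -1·R0 → [0,6,3,-7]
  R2 -= 1·R1 → [0,0,-3,-1]
  R3 -= 3·R1 → [0,0,3,2]
  R3 -= -1·R2 → [0,0,0,1]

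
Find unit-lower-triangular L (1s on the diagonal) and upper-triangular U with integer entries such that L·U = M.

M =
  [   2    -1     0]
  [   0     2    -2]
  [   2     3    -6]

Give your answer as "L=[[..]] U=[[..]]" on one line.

L=[[1,0,0],[0,1,0],[1,2,1]] U=[[2,-1,0],[0,2,-2],[0,0,-2]]

  r1 -= 0·r0 → [0,2,-2]
  r2 -= 1·r0 → [0,4,-6]
  r2 -= 2·r1 → [0,0,-2]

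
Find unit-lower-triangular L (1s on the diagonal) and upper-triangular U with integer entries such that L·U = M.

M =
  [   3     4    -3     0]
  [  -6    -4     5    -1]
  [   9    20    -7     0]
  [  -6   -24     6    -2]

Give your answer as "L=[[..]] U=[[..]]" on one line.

  r1 -= -2·r0 → [0,4,-1,-1]
  r2 -= 3·r0 → [0,8,2,0]
  r3 -= -2·r0 → [0,-16,0,-2]
  r2 -= 2·r1 → [0,0,4,2]
  r3 -= -4·r1 → [0,0,-4,-6]
  r3 -= -1·r2 → [0,0,0,-4]

L=[[1,0,0,0],[-2,1,0,0],[3,2,1,0],[-2,-4,-1,1]] U=[[3,4,-3,0],[0,4,-1,-1],[0,0,4,2],[0,0,0,-4]]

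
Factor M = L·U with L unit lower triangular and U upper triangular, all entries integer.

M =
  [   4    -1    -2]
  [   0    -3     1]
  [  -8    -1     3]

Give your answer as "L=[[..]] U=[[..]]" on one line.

L=[[1,0,0],[0,1,0],[-2,1,1]] U=[[4,-1,-2],[0,-3,1],[0,0,-2]]

  row1 -= 0·row0 → [0,-3,1]
  row2 -= -2·row0 → [0,-3,-1]
  row2 -= 1·row1 → [0,0,-2]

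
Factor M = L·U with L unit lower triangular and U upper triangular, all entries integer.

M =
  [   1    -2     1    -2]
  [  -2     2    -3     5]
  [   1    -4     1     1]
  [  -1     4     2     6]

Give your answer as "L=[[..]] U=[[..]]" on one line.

  R1 -= -2·R0 → [0,-2,-1,1]
  R2 -= 1·R0 → [0,-2,0,3]
  R3 -= -1·R0 → [0,2,3,4]
  R2 -= 1·R1 → [0,0,1,2]
  R3 -= -1·R1 → [0,0,2,5]
  R3 -= 2·R2 → [0,0,0,1]

L=[[1,0,0,0],[-2,1,0,0],[1,1,1,0],[-1,-1,2,1]] U=[[1,-2,1,-2],[0,-2,-1,1],[0,0,1,2],[0,0,0,1]]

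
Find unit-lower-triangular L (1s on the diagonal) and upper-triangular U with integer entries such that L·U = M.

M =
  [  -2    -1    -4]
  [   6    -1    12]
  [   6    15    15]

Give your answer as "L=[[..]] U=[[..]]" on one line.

L=[[1,0,0],[-3,1,0],[-3,-3,1]] U=[[-2,-1,-4],[0,-4,0],[0,0,3]]

  r1 -= -3·r0 → [0,-4,0]
  r2 -= -3·r0 → [0,12,3]
  r2 -= -3·r1 → [0,0,3]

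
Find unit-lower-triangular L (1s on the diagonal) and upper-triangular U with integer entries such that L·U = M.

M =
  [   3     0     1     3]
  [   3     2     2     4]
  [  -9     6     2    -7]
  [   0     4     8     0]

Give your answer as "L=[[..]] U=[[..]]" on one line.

L=[[1,0,0,0],[1,1,0,0],[-3,3,1,0],[0,2,3,1]] U=[[3,0,1,3],[0,2,1,1],[0,0,2,-1],[0,0,0,1]]

  r1 -= 1·r0 → [0,2,1,1]
  r2 -= -3·r0 → [0,6,5,2]
  r3 -= 0·r0 → [0,4,8,0]
  r2 -= 3·r1 → [0,0,2,-1]
  r3 -= 2·r1 → [0,0,6,-2]
  r3 -= 3·r2 → [0,0,0,1]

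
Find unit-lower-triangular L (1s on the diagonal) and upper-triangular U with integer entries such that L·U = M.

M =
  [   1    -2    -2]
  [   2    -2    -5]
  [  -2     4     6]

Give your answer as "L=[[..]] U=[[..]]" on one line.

L=[[1,0,0],[2,1,0],[-2,0,1]] U=[[1,-2,-2],[0,2,-1],[0,0,2]]

  R1 -= 2·R0 → [0,2,-1]
  R2 -= -2·R0 → [0,0,2]
  R2 -= 0·R1 → [0,0,2]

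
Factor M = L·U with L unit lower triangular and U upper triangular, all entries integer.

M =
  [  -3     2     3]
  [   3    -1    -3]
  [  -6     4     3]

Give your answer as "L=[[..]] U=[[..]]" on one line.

L=[[1,0,0],[-1,1,0],[2,0,1]] U=[[-3,2,3],[0,1,0],[0,0,-3]]

  r1 -= -1·r0 → [0,1,0]
  r2 -= 2·r0 → [0,0,-3]
  r2 -= 0·r1 → [0,0,-3]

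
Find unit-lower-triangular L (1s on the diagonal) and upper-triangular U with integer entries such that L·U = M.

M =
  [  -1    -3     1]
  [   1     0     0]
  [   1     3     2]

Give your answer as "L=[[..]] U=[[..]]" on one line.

  row1 -= -1·row0 → [0,-3,1]
  row2 -= -1·row0 → [0,0,3]
  row2 -= 0·row1 → [0,0,3]

L=[[1,0,0],[-1,1,0],[-1,0,1]] U=[[-1,-3,1],[0,-3,1],[0,0,3]]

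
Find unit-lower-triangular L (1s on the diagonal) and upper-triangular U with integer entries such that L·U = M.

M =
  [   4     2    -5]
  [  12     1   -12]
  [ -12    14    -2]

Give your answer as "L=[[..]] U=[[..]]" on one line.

L=[[1,0,0],[3,1,0],[-3,-4,1]] U=[[4,2,-5],[0,-5,3],[0,0,-5]]

  r1 -= 3·r0 → [0,-5,3]
  r2 -= -3·r0 → [0,20,-17]
  r2 -= -4·r1 → [0,0,-5]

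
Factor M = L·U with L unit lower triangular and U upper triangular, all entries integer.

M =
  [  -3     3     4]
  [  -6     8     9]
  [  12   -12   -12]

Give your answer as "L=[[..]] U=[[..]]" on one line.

L=[[1,0,0],[2,1,0],[-4,0,1]] U=[[-3,3,4],[0,2,1],[0,0,4]]

  r1 -= 2·r0 → [0,2,1]
  r2 -= -4·r0 → [0,0,4]
  r2 -= 0·r1 → [0,0,4]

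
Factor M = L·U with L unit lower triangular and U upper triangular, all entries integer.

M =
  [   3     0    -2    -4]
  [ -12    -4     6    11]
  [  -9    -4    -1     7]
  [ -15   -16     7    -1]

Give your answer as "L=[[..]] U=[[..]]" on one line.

L=[[1,0,0,0],[-4,1,0,0],[-3,1,1,0],[-5,4,-1,1]] U=[[3,0,-2,-4],[0,-4,-2,-5],[0,0,-5,0],[0,0,0,-1]]

  row1 -= -4·row0 → [0,-4,-2,-5]
  row2 -= -3·row0 → [0,-4,-7,-5]
  row3 -= -5·row0 → [0,-16,-3,-21]
  row2 -= 1·row1 → [0,0,-5,0]
  row3 -= 4·row1 → [0,0,5,-1]
  row3 -= -1·row2 → [0,0,0,-1]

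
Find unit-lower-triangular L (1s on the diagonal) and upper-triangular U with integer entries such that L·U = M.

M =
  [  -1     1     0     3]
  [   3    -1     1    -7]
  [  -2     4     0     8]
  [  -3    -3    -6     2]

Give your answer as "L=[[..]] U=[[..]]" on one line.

L=[[1,0,0,0],[-3,1,0,0],[2,1,1,0],[3,-3,3,1]] U=[[-1,1,0,3],[0,2,1,2],[0,0,-1,0],[0,0,0,-1]]

  R1 -= -3·R0 → [0,2,1,2]
  R2 -= 2·R0 → [0,2,0,2]
  R3 -= 3·R0 → [0,-6,-6,-7]
  R2 -= 1·R1 → [0,0,-1,0]
  R3 -= -3·R1 → [0,0,-3,-1]
  R3 -= 3·R2 → [0,0,0,-1]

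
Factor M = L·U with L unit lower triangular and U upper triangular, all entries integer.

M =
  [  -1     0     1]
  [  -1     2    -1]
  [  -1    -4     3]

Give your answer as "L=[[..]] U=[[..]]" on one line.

L=[[1,0,0],[1,1,0],[1,-2,1]] U=[[-1,0,1],[0,2,-2],[0,0,-2]]

  r1 -= 1·r0 → [0,2,-2]
  r2 -= 1·r0 → [0,-4,2]
  r2 -= -2·r1 → [0,0,-2]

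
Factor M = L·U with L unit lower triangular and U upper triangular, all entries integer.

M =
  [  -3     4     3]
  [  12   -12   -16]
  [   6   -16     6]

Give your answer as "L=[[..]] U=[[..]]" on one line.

  R1 -= -4·R0 → [0,4,-4]
  R2 -= -2·R0 → [0,-8,12]
  R2 -= -2·R1 → [0,0,4]

L=[[1,0,0],[-4,1,0],[-2,-2,1]] U=[[-3,4,3],[0,4,-4],[0,0,4]]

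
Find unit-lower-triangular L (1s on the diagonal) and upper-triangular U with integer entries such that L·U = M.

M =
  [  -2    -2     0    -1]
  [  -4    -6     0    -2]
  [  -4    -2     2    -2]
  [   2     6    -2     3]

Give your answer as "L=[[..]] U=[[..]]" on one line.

L=[[1,0,0,0],[2,1,0,0],[2,-1,1,0],[-1,-2,-1,1]] U=[[-2,-2,0,-1],[0,-2,0,0],[0,0,2,0],[0,0,0,2]]

  r1 -= 2·r0 → [0,-2,0,0]
  r2 -= 2·r0 → [0,2,2,0]
  r3 -= -1·r0 → [0,4,-2,2]
  r2 -= -1·r1 → [0,0,2,0]
  r3 -= -2·r1 → [0,0,-2,2]
  r3 -= -1·r2 → [0,0,0,2]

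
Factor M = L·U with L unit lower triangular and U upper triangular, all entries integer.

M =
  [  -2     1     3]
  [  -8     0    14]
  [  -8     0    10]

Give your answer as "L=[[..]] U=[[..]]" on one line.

L=[[1,0,0],[4,1,0],[4,1,1]] U=[[-2,1,3],[0,-4,2],[0,0,-4]]

  r1 -= 4·r0 → [0,-4,2]
  r2 -= 4·r0 → [0,-4,-2]
  r2 -= 1·r1 → [0,0,-4]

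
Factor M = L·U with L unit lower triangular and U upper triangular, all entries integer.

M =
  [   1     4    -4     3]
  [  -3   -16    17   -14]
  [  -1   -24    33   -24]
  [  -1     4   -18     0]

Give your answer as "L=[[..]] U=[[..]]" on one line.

  r1 -= -3·r0 → [0,-4,5,-5]
  r2 -= -1·r0 → [0,-20,29,-21]
  r3 -= -1·r0 → [0,8,-22,3]
  r2 -= 5·r1 → [0,0,4,4]
  r3 -= -2·r1 → [0,0,-12,-7]
  r3 -= -3·r2 → [0,0,0,5]

L=[[1,0,0,0],[-3,1,0,0],[-1,5,1,0],[-1,-2,-3,1]] U=[[1,4,-4,3],[0,-4,5,-5],[0,0,4,4],[0,0,0,5]]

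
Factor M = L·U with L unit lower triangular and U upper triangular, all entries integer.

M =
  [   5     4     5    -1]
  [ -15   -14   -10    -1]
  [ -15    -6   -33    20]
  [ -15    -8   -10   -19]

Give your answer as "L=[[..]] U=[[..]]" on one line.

  R1 -= -3·R0 → [0,-2,5,-4]
  R2 -= -3·R0 → [0,6,-18,17]
  R3 -= -3·R0 → [0,4,5,-22]
  R2 -= -3·R1 → [0,0,-3,5]
  R3 -= -2·R1 → [0,0,15,-30]
  R3 -= -5·R2 → [0,0,0,-5]

L=[[1,0,0,0],[-3,1,0,0],[-3,-3,1,0],[-3,-2,-5,1]] U=[[5,4,5,-1],[0,-2,5,-4],[0,0,-3,5],[0,0,0,-5]]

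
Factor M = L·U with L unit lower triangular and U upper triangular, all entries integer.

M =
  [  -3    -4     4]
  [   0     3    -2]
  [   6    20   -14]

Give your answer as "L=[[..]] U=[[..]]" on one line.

  row1 -= 0·row0 → [0,3,-2]
  row2 -= -2·row0 → [0,12,-6]
  row2 -= 4·row1 → [0,0,2]

L=[[1,0,0],[0,1,0],[-2,4,1]] U=[[-3,-4,4],[0,3,-2],[0,0,2]]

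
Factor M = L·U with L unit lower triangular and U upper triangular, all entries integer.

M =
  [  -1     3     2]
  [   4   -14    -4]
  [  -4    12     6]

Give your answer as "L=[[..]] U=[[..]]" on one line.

  row1 -= -4·row0 → [0,-2,4]
  row2 -= 4·row0 → [0,0,-2]
  row2 -= 0·row1 → [0,0,-2]

L=[[1,0,0],[-4,1,0],[4,0,1]] U=[[-1,3,2],[0,-2,4],[0,0,-2]]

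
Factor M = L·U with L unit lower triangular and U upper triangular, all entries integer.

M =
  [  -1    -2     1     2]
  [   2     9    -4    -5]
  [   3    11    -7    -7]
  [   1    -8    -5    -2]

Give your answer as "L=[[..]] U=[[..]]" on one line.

L=[[1,0,0,0],[-2,1,0,0],[-3,1,1,0],[-1,-2,4,1]] U=[[-1,-2,1,2],[0,5,-2,-1],[0,0,-2,0],[0,0,0,-2]]

  row1 -= -2·row0 → [0,5,-2,-1]
  row2 -= -3·row0 → [0,5,-4,-1]
  row3 -= -1·row0 → [0,-10,-4,0]
  row2 -= 1·row1 → [0,0,-2,0]
  row3 -= -2·row1 → [0,0,-8,-2]
  row3 -= 4·row2 → [0,0,0,-2]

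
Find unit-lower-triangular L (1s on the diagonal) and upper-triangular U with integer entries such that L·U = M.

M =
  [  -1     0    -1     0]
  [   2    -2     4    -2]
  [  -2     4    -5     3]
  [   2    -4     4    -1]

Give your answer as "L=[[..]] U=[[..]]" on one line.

L=[[1,0,0,0],[-2,1,0,0],[2,-2,1,0],[-2,2,-2,1]] U=[[-1,0,-1,0],[0,-2,2,-2],[0,0,1,-1],[0,0,0,1]]

  row1 -= -2·row0 → [0,-2,2,-2]
  row2 -= 2·row0 → [0,4,-3,3]
  row3 -= -2·row0 → [0,-4,2,-1]
  row2 -= -2·row1 → [0,0,1,-1]
  row3 -= 2·row1 → [0,0,-2,3]
  row3 -= -2·row2 → [0,0,0,1]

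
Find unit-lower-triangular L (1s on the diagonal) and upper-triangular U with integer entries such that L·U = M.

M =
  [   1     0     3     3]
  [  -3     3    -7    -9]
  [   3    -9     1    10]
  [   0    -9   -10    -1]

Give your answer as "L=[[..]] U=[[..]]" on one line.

  row1 -= -3·row0 → [0,3,2,0]
  row2 -= 3·row0 → [0,-9,-8,1]
  row3 -= 0·row0 → [0,-9,-10,-1]
  row2 -= -3·row1 → [0,0,-2,1]
  row3 -= -3·row1 → [0,0,-4,-1]
  row3 -= 2·row2 → [0,0,0,-3]

L=[[1,0,0,0],[-3,1,0,0],[3,-3,1,0],[0,-3,2,1]] U=[[1,0,3,3],[0,3,2,0],[0,0,-2,1],[0,0,0,-3]]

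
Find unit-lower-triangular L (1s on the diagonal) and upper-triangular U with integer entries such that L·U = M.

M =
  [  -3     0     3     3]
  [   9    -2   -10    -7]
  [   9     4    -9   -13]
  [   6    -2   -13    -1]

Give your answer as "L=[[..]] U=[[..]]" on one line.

L=[[1,0,0,0],[-3,1,0,0],[-3,-2,1,0],[-2,1,3,1]] U=[[-3,0,3,3],[0,-2,-1,2],[0,0,-2,0],[0,0,0,3]]

  R1 -= -3·R0 → [0,-2,-1,2]
  R2 -= -3·R0 → [0,4,0,-4]
  R3 -= -2·R0 → [0,-2,-7,5]
  R2 -= -2·R1 → [0,0,-2,0]
  R3 -= 1·R1 → [0,0,-6,3]
  R3 -= 3·R2 → [0,0,0,3]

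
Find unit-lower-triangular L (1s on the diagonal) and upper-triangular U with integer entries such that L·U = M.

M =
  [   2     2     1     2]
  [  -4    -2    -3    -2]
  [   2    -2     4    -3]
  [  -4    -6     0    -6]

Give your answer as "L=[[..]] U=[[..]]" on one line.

L=[[1,0,0,0],[-2,1,0,0],[1,-2,1,0],[-2,-1,1,1]] U=[[2,2,1,2],[0,2,-1,2],[0,0,1,-1],[0,0,0,1]]

  row1 -= -2·row0 → [0,2,-1,2]
  row2 -= 1·row0 → [0,-4,3,-5]
  row3 -= -2·row0 → [0,-2,2,-2]
  row2 -= -2·row1 → [0,0,1,-1]
  row3 -= -1·row1 → [0,0,1,0]
  row3 -= 1·row2 → [0,0,0,1]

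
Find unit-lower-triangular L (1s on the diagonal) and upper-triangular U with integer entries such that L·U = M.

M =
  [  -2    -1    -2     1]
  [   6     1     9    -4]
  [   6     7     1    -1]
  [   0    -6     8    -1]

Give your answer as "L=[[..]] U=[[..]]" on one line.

  row1 -= -3·row0 → [0,-2,3,-1]
  row2 -= -3·row0 → [0,4,-5,2]
  row3 -= 0·row0 → [0,-6,8,-1]
  row2 -= -2·row1 → [0,0,1,0]
  row3 -= 3·row1 → [0,0,-1,2]
  row3 -= -1·row2 → [0,0,0,2]

L=[[1,0,0,0],[-3,1,0,0],[-3,-2,1,0],[0,3,-1,1]] U=[[-2,-1,-2,1],[0,-2,3,-1],[0,0,1,0],[0,0,0,2]]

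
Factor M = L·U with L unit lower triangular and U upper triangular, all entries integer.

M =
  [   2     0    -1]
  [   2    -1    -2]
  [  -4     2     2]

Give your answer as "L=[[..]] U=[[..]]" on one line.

L=[[1,0,0],[1,1,0],[-2,-2,1]] U=[[2,0,-1],[0,-1,-1],[0,0,-2]]

  R1 -= 1·R0 → [0,-1,-1]
  R2 -= -2·R0 → [0,2,0]
  R2 -= -2·R1 → [0,0,-2]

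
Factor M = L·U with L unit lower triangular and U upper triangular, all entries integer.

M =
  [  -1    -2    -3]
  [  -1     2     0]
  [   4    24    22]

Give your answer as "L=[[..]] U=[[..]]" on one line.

  row1 -= 1·row0 → [0,4,3]
  row2 -= -4·row0 → [0,16,10]
  row2 -= 4·row1 → [0,0,-2]

L=[[1,0,0],[1,1,0],[-4,4,1]] U=[[-1,-2,-3],[0,4,3],[0,0,-2]]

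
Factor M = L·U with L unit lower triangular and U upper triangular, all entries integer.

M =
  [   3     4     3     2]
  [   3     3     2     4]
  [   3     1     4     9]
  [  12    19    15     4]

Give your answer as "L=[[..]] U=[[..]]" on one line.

L=[[1,0,0,0],[1,1,0,0],[1,3,1,0],[4,-3,0,1]] U=[[3,4,3,2],[0,-1,-1,2],[0,0,4,1],[0,0,0,2]]

  r1 -= 1·r0 → [0,-1,-1,2]
  r2 -= 1·r0 → [0,-3,1,7]
  r3 -= 4·r0 → [0,3,3,-4]
  r2 -= 3·r1 → [0,0,4,1]
  r3 -= -3·r1 → [0,0,0,2]
  r3 -= 0·r2 → [0,0,0,2]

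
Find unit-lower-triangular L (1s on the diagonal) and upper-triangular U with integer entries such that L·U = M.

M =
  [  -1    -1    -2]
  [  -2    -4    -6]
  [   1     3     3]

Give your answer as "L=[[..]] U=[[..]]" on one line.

L=[[1,0,0],[2,1,0],[-1,-1,1]] U=[[-1,-1,-2],[0,-2,-2],[0,0,-1]]

  r1 -= 2·r0 → [0,-2,-2]
  r2 -= -1·r0 → [0,2,1]
  r2 -= -1·r1 → [0,0,-1]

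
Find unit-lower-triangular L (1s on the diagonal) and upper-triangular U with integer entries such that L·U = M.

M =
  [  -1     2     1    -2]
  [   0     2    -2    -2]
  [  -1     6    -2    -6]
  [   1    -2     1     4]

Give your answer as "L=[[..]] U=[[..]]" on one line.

L=[[1,0,0,0],[0,1,0,0],[1,2,1,0],[-1,0,2,1]] U=[[-1,2,1,-2],[0,2,-2,-2],[0,0,1,0],[0,0,0,2]]

  row1 -= 0·row0 → [0,2,-2,-2]
  row2 -= 1·row0 → [0,4,-3,-4]
  row3 -= -1·row0 → [0,0,2,2]
  row2 -= 2·row1 → [0,0,1,0]
  row3 -= 0·row1 → [0,0,2,2]
  row3 -= 2·row2 → [0,0,0,2]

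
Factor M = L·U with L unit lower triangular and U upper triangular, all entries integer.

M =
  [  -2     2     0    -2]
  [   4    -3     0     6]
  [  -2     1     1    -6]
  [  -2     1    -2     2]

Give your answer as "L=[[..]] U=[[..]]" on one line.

L=[[1,0,0,0],[-2,1,0,0],[1,-1,1,0],[1,-1,-2,1]] U=[[-2,2,0,-2],[0,1,0,2],[0,0,1,-2],[0,0,0,2]]

  r1 -= -2·r0 → [0,1,0,2]
  r2 -= 1·r0 → [0,-1,1,-4]
  r3 -= 1·r0 → [0,-1,-2,4]
  r2 -= -1·r1 → [0,0,1,-2]
  r3 -= -1·r1 → [0,0,-2,6]
  r3 -= -2·r2 → [0,0,0,2]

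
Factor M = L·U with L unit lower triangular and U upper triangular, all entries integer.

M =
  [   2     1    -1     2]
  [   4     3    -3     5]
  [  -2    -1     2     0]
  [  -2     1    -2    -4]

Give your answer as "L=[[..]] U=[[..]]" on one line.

L=[[1,0,0,0],[2,1,0,0],[-1,0,1,0],[-1,2,-1,1]] U=[[2,1,-1,2],[0,1,-1,1],[0,0,1,2],[0,0,0,-2]]

  row1 -= 2·row0 → [0,1,-1,1]
  row2 -= -1·row0 → [0,0,1,2]
  row3 -= -1·row0 → [0,2,-3,-2]
  row2 -= 0·row1 → [0,0,1,2]
  row3 -= 2·row1 → [0,0,-1,-4]
  row3 -= -1·row2 → [0,0,0,-2]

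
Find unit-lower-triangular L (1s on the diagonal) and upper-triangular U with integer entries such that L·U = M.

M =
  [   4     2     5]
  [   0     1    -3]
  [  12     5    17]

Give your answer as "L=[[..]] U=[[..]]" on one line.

  R1 -= 0·R0 → [0,1,-3]
  R2 -= 3·R0 → [0,-1,2]
  R2 -= -1·R1 → [0,0,-1]

L=[[1,0,0],[0,1,0],[3,-1,1]] U=[[4,2,5],[0,1,-3],[0,0,-1]]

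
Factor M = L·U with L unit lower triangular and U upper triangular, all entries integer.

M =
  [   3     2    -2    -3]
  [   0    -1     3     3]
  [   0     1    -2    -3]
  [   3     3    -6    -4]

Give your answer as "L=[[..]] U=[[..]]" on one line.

  row1 -= 0·row0 → [0,-1,3,3]
  row2 -= 0·row0 → [0,1,-2,-3]
  row3 -= 1·row0 → [0,1,-4,-1]
  row2 -= -1·row1 → [0,0,1,0]
  row3 -= -1·row1 → [0,0,-1,2]
  row3 -= -1·row2 → [0,0,0,2]

L=[[1,0,0,0],[0,1,0,0],[0,-1,1,0],[1,-1,-1,1]] U=[[3,2,-2,-3],[0,-1,3,3],[0,0,1,0],[0,0,0,2]]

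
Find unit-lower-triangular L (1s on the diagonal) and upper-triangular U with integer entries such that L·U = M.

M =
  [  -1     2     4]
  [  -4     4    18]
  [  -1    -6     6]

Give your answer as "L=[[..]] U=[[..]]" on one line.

L=[[1,0,0],[4,1,0],[1,2,1]] U=[[-1,2,4],[0,-4,2],[0,0,-2]]

  R1 -= 4·R0 → [0,-4,2]
  R2 -= 1·R0 → [0,-8,2]
  R2 -= 2·R1 → [0,0,-2]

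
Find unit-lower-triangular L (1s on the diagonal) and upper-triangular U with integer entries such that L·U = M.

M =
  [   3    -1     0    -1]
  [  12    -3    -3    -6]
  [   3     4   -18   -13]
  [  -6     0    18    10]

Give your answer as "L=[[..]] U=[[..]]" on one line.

L=[[1,0,0,0],[4,1,0,0],[1,5,1,0],[-2,-2,-4,1]] U=[[3,-1,0,-1],[0,1,-3,-2],[0,0,-3,-2],[0,0,0,-4]]

  R1 -= 4·R0 → [0,1,-3,-2]
  R2 -= 1·R0 → [0,5,-18,-12]
  R3 -= -2·R0 → [0,-2,18,8]
  R2 -= 5·R1 → [0,0,-3,-2]
  R3 -= -2·R1 → [0,0,12,4]
  R3 -= -4·R2 → [0,0,0,-4]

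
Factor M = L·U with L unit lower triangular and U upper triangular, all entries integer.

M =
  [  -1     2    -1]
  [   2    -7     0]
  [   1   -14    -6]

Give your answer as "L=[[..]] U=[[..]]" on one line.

L=[[1,0,0],[-2,1,0],[-1,4,1]] U=[[-1,2,-1],[0,-3,-2],[0,0,1]]

  row1 -= -2·row0 → [0,-3,-2]
  row2 -= -1·row0 → [0,-12,-7]
  row2 -= 4·row1 → [0,0,1]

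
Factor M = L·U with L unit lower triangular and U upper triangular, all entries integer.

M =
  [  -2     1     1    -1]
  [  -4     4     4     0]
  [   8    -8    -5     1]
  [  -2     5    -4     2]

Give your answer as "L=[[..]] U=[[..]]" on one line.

  R1 -= 2·R0 → [0,2,2,2]
  R2 -= -4·R0 → [0,-4,-1,-3]
  R3 -= 1·R0 → [0,4,-5,3]
  R2 -= -2·R1 → [0,0,3,1]
  R3 -= 2·R1 → [0,0,-9,-1]
  R3 -= -3·R2 → [0,0,0,2]

L=[[1,0,0,0],[2,1,0,0],[-4,-2,1,0],[1,2,-3,1]] U=[[-2,1,1,-1],[0,2,2,2],[0,0,3,1],[0,0,0,2]]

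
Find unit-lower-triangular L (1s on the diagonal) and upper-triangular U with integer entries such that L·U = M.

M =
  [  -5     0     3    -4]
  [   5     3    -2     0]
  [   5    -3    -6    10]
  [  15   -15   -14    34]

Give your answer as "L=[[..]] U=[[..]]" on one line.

  R1 -= -1·R0 → [0,3,1,-4]
  R2 -= -1·R0 → [0,-3,-3,6]
  R3 -= -3·R0 → [0,-15,-5,22]
  R2 -= -1·R1 → [0,0,-2,2]
  R3 -= -5·R1 → [0,0,0,2]
  R3 -= 0·R2 → [0,0,0,2]

L=[[1,0,0,0],[-1,1,0,0],[-1,-1,1,0],[-3,-5,0,1]] U=[[-5,0,3,-4],[0,3,1,-4],[0,0,-2,2],[0,0,0,2]]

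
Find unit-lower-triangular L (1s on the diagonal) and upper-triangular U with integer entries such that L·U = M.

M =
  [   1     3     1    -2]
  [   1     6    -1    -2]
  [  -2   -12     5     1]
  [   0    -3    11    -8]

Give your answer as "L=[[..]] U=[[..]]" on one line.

  r1 -= 1·r0 → [0,3,-2,0]
  r2 -= -2·r0 → [0,-6,7,-3]
  r3 -= 0·r0 → [0,-3,11,-8]
  r2 -= -2·r1 → [0,0,3,-3]
  r3 -= -1·r1 → [0,0,9,-8]
  r3 -= 3·r2 → [0,0,0,1]

L=[[1,0,0,0],[1,1,0,0],[-2,-2,1,0],[0,-1,3,1]] U=[[1,3,1,-2],[0,3,-2,0],[0,0,3,-3],[0,0,0,1]]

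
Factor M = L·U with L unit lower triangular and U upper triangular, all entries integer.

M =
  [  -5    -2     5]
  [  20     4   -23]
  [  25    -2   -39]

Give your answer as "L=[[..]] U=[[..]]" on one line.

L=[[1,0,0],[-4,1,0],[-5,3,1]] U=[[-5,-2,5],[0,-4,-3],[0,0,-5]]

  r1 -= -4·r0 → [0,-4,-3]
  r2 -= -5·r0 → [0,-12,-14]
  r2 -= 3·r1 → [0,0,-5]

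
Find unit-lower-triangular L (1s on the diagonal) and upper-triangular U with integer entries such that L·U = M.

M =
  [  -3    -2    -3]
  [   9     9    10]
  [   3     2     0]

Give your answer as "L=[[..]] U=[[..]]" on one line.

L=[[1,0,0],[-3,1,0],[-1,0,1]] U=[[-3,-2,-3],[0,3,1],[0,0,-3]]

  r1 -= -3·r0 → [0,3,1]
  r2 -= -1·r0 → [0,0,-3]
  r2 -= 0·r1 → [0,0,-3]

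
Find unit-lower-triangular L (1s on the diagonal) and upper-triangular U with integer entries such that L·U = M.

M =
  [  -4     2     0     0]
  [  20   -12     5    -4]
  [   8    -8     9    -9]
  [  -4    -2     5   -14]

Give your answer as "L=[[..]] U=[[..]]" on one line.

  row1 -= -5·row0 → [0,-2,5,-4]
  row2 -= -2·row0 → [0,-4,9,-9]
  row3 -= 1·row0 → [0,-4,5,-14]
  row2 -= 2·row1 → [0,0,-1,-1]
  row3 -= 2·row1 → [0,0,-5,-6]
  row3 -= 5·row2 → [0,0,0,-1]

L=[[1,0,0,0],[-5,1,0,0],[-2,2,1,0],[1,2,5,1]] U=[[-4,2,0,0],[0,-2,5,-4],[0,0,-1,-1],[0,0,0,-1]]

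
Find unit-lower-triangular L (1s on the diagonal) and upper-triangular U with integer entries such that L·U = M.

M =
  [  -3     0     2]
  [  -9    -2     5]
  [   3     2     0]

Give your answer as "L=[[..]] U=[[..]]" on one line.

L=[[1,0,0],[3,1,0],[-1,-1,1]] U=[[-3,0,2],[0,-2,-1],[0,0,1]]

  row1 -= 3·row0 → [0,-2,-1]
  row2 -= -1·row0 → [0,2,2]
  row2 -= -1·row1 → [0,0,1]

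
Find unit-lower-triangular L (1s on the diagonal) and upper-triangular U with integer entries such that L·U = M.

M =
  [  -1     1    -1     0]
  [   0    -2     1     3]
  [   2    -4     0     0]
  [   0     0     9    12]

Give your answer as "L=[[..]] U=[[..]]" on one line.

  r1 -= 0·r0 → [0,-2,1,3]
  r2 -= -2·r0 → [0,-2,-2,0]
  r3 -= 0·r0 → [0,0,9,12]
  r2 -= 1·r1 → [0,0,-3,-3]
  r3 -= 0·r1 → [0,0,9,12]
  r3 -= -3·r2 → [0,0,0,3]

L=[[1,0,0,0],[0,1,0,0],[-2,1,1,0],[0,0,-3,1]] U=[[-1,1,-1,0],[0,-2,1,3],[0,0,-3,-3],[0,0,0,3]]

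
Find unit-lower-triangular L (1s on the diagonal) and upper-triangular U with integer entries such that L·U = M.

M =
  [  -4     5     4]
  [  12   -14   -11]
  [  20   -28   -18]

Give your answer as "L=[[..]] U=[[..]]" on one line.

  r1 -= -3·r0 → [0,1,1]
  r2 -= -5·r0 → [0,-3,2]
  r2 -= -3·r1 → [0,0,5]

L=[[1,0,0],[-3,1,0],[-5,-3,1]] U=[[-4,5,4],[0,1,1],[0,0,5]]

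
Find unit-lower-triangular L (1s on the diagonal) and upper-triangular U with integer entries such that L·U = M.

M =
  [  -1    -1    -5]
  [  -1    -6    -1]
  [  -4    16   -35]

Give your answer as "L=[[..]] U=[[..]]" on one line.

  row1 -= 1·row0 → [0,-5,4]
  row2 -= 4·row0 → [0,20,-15]
  row2 -= -4·row1 → [0,0,1]

L=[[1,0,0],[1,1,0],[4,-4,1]] U=[[-1,-1,-5],[0,-5,4],[0,0,1]]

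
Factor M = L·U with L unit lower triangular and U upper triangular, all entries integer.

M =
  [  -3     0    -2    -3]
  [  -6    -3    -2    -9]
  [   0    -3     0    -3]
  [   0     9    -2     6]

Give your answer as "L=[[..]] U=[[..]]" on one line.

L=[[1,0,0,0],[2,1,0,0],[0,1,1,0],[0,-3,-2,1]] U=[[-3,0,-2,-3],[0,-3,2,-3],[0,0,-2,0],[0,0,0,-3]]

  r1 -= 2·r0 → [0,-3,2,-3]
  r2 -= 0·r0 → [0,-3,0,-3]
  r3 -= 0·r0 → [0,9,-2,6]
  r2 -= 1·r1 → [0,0,-2,0]
  r3 -= -3·r1 → [0,0,4,-3]
  r3 -= -2·r2 → [0,0,0,-3]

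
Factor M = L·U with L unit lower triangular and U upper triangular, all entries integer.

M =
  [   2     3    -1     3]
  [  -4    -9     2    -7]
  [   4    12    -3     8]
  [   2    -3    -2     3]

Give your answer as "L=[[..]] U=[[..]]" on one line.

  row1 -= -2·row0 → [0,-3,0,-1]
  row2 -= 2·row0 → [0,6,-1,2]
  row3 -= 1·row0 → [0,-6,-1,0]
  row2 -= -2·row1 → [0,0,-1,0]
  row3 -= 2·row1 → [0,0,-1,2]
  row3 -= 1·row2 → [0,0,0,2]

L=[[1,0,0,0],[-2,1,0,0],[2,-2,1,0],[1,2,1,1]] U=[[2,3,-1,3],[0,-3,0,-1],[0,0,-1,0],[0,0,0,2]]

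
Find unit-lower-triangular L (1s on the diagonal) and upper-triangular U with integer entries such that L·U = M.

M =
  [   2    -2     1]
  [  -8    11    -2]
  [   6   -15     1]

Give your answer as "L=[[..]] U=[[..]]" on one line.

L=[[1,0,0],[-4,1,0],[3,-3,1]] U=[[2,-2,1],[0,3,2],[0,0,4]]

  row1 -= -4·row0 → [0,3,2]
  row2 -= 3·row0 → [0,-9,-2]
  row2 -= -3·row1 → [0,0,4]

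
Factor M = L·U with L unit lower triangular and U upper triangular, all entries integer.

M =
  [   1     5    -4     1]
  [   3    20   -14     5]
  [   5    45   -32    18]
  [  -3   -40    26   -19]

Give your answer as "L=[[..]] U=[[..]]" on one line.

L=[[1,0,0,0],[3,1,0,0],[5,4,1,0],[-3,-5,-1,1]] U=[[1,5,-4,1],[0,5,-2,2],[0,0,-4,5],[0,0,0,-1]]

  r1 -= 3·r0 → [0,5,-2,2]
  r2 -= 5·r0 → [0,20,-12,13]
  r3 -= -3·r0 → [0,-25,14,-16]
  r2 -= 4·r1 → [0,0,-4,5]
  r3 -= -5·r1 → [0,0,4,-6]
  r3 -= -1·r2 → [0,0,0,-1]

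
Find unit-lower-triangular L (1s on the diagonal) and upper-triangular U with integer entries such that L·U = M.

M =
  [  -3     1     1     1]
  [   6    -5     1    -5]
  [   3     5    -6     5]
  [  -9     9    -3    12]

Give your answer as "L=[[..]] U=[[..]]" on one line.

  row1 -= -2·row0 → [0,-3,3,-3]
  row2 -= -1·row0 → [0,6,-5,6]
  row3 -= 3·row0 → [0,6,-6,9]
  row2 -= -2·row1 → [0,0,1,0]
  row3 -= -2·row1 → [0,0,0,3]
  row3 -= 0·row2 → [0,0,0,3]

L=[[1,0,0,0],[-2,1,0,0],[-1,-2,1,0],[3,-2,0,1]] U=[[-3,1,1,1],[0,-3,3,-3],[0,0,1,0],[0,0,0,3]]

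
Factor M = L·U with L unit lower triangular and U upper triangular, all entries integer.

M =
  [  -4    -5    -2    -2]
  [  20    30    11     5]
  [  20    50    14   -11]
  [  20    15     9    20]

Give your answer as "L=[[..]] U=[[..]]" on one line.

  row1 -= -5·row0 → [0,5,1,-5]
  row2 -= -5·row0 → [0,25,4,-21]
  row3 -= -5·row0 → [0,-10,-1,10]
  row2 -= 5·row1 → [0,0,-1,4]
  row3 -= -2·row1 → [0,0,1,0]
  row3 -= -1·row2 → [0,0,0,4]

L=[[1,0,0,0],[-5,1,0,0],[-5,5,1,0],[-5,-2,-1,1]] U=[[-4,-5,-2,-2],[0,5,1,-5],[0,0,-1,4],[0,0,0,4]]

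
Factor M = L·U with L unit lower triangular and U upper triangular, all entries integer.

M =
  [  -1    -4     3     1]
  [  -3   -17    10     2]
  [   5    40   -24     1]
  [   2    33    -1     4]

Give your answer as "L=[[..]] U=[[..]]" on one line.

  row1 -= 3·row0 → [0,-5,1,-1]
  row2 -= -5·row0 → [0,20,-9,6]
  row3 -= -2·row0 → [0,25,5,6]
  row2 -= -4·row1 → [0,0,-5,2]
  row3 -= -5·row1 → [0,0,10,1]
  row3 -= -2·row2 → [0,0,0,5]

L=[[1,0,0,0],[3,1,0,0],[-5,-4,1,0],[-2,-5,-2,1]] U=[[-1,-4,3,1],[0,-5,1,-1],[0,0,-5,2],[0,0,0,5]]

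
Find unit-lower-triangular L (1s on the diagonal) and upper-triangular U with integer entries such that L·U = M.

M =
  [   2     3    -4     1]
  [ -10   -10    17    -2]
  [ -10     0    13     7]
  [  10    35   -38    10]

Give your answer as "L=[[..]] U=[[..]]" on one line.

  r1 -= -5·r0 → [0,5,-3,3]
  r2 -= -5·r0 → [0,15,-7,12]
  r3 -= 5·r0 → [0,20,-18,5]
  r2 -= 3·r1 → [0,0,2,3]
  r3 -= 4·r1 → [0,0,-6,-7]
  r3 -= -3·r2 → [0,0,0,2]

L=[[1,0,0,0],[-5,1,0,0],[-5,3,1,0],[5,4,-3,1]] U=[[2,3,-4,1],[0,5,-3,3],[0,0,2,3],[0,0,0,2]]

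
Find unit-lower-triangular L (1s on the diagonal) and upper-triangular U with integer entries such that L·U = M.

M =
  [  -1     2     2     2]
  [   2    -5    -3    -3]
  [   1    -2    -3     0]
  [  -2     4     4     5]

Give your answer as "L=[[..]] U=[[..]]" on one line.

  R1 -= -2·R0 → [0,-1,1,1]
  R2 -= -1·R0 → [0,0,-1,2]
  R3 -= 2·R0 → [0,0,0,1]
  R2 -= 0·R1 → [0,0,-1,2]
  R3 -= 0·R1 → [0,0,0,1]
  R3 -= 0·R2 → [0,0,0,1]

L=[[1,0,0,0],[-2,1,0,0],[-1,0,1,0],[2,0,0,1]] U=[[-1,2,2,2],[0,-1,1,1],[0,0,-1,2],[0,0,0,1]]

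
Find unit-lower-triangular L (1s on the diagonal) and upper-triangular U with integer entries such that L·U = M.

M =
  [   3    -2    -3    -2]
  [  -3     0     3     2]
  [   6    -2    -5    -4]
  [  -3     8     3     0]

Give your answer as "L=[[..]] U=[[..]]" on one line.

  R1 -= -1·R0 → [0,-2,0,0]
  R2 -= 2·R0 → [0,2,1,0]
  R3 -= -1·R0 → [0,6,0,-2]
  R2 -= -1·R1 → [0,0,1,0]
  R3 -= -3·R1 → [0,0,0,-2]
  R3 -= 0·R2 → [0,0,0,-2]

L=[[1,0,0,0],[-1,1,0,0],[2,-1,1,0],[-1,-3,0,1]] U=[[3,-2,-3,-2],[0,-2,0,0],[0,0,1,0],[0,0,0,-2]]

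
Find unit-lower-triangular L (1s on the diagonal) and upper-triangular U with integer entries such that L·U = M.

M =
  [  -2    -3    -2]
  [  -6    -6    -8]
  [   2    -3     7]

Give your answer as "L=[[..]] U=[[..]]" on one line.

L=[[1,0,0],[3,1,0],[-1,-2,1]] U=[[-2,-3,-2],[0,3,-2],[0,0,1]]

  R1 -= 3·R0 → [0,3,-2]
  R2 -= -1·R0 → [0,-6,5]
  R2 -= -2·R1 → [0,0,1]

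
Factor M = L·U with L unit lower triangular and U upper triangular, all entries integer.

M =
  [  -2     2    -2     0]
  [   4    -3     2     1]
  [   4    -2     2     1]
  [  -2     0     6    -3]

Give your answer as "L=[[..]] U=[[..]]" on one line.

  R1 -= -2·R0 → [0,1,-2,1]
  R2 -= -2·R0 → [0,2,-2,1]
  R3 -= 1·R0 → [0,-2,8,-3]
  R2 -= 2·R1 → [0,0,2,-1]
  R3 -= -2·R1 → [0,0,4,-1]
  R3 -= 2·R2 → [0,0,0,1]

L=[[1,0,0,0],[-2,1,0,0],[-2,2,1,0],[1,-2,2,1]] U=[[-2,2,-2,0],[0,1,-2,1],[0,0,2,-1],[0,0,0,1]]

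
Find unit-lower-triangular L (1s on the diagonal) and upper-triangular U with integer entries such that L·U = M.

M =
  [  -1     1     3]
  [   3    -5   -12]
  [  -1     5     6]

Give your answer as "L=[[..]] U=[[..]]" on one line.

L=[[1,0,0],[-3,1,0],[1,-2,1]] U=[[-1,1,3],[0,-2,-3],[0,0,-3]]

  row1 -= -3·row0 → [0,-2,-3]
  row2 -= 1·row0 → [0,4,3]
  row2 -= -2·row1 → [0,0,-3]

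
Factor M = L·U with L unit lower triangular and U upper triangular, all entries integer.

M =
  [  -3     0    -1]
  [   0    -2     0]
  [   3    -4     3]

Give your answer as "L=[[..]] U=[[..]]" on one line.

  row1 -= 0·row0 → [0,-2,0]
  row2 -= -1·row0 → [0,-4,2]
  row2 -= 2·row1 → [0,0,2]

L=[[1,0,0],[0,1,0],[-1,2,1]] U=[[-3,0,-1],[0,-2,0],[0,0,2]]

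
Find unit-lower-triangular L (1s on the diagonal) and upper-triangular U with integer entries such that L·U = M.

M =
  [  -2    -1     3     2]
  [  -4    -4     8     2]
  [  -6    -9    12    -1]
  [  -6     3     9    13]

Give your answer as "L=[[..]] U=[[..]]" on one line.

L=[[1,0,0,0],[2,1,0,0],[3,3,1,0],[3,-3,-2,1]] U=[[-2,-1,3,2],[0,-2,2,-2],[0,0,-3,-1],[0,0,0,-1]]

  row1 -= 2·row0 → [0,-2,2,-2]
  row2 -= 3·row0 → [0,-6,3,-7]
  row3 -= 3·row0 → [0,6,0,7]
  row2 -= 3·row1 → [0,0,-3,-1]
  row3 -= -3·row1 → [0,0,6,1]
  row3 -= -2·row2 → [0,0,0,-1]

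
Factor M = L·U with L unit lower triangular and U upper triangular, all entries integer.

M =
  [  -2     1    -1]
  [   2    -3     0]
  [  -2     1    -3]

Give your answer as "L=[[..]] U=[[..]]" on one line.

L=[[1,0,0],[-1,1,0],[1,0,1]] U=[[-2,1,-1],[0,-2,-1],[0,0,-2]]

  r1 -= -1·r0 → [0,-2,-1]
  r2 -= 1·r0 → [0,0,-2]
  r2 -= 0·r1 → [0,0,-2]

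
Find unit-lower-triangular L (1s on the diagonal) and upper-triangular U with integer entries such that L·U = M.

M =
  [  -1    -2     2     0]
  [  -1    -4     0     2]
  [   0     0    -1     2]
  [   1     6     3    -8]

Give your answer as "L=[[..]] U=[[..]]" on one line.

L=[[1,0,0,0],[1,1,0,0],[0,0,1,0],[-1,-2,-1,1]] U=[[-1,-2,2,0],[0,-2,-2,2],[0,0,-1,2],[0,0,0,-2]]

  row1 -= 1·row0 → [0,-2,-2,2]
  row2 -= 0·row0 → [0,0,-1,2]
  row3 -= -1·row0 → [0,4,5,-8]
  row2 -= 0·row1 → [0,0,-1,2]
  row3 -= -2·row1 → [0,0,1,-4]
  row3 -= -1·row2 → [0,0,0,-2]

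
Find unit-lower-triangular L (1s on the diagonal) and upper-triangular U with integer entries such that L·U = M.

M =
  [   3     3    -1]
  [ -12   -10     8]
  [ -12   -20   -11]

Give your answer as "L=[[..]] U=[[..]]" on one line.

  R1 -= -4·R0 → [0,2,4]
  R2 -= -4·R0 → [0,-8,-15]
  R2 -= -4·R1 → [0,0,1]

L=[[1,0,0],[-4,1,0],[-4,-4,1]] U=[[3,3,-1],[0,2,4],[0,0,1]]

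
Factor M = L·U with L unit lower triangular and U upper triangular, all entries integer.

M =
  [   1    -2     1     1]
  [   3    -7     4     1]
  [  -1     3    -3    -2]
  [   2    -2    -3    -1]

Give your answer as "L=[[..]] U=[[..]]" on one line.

  R1 -= 3·R0 → [0,-1,1,-2]
  R2 -= -1·R0 → [0,1,-2,-1]
  R3 -= 2·R0 → [0,2,-5,-3]
  R2 -= -1·R1 → [0,0,-1,-3]
  R3 -= -2·R1 → [0,0,-3,-7]
  R3 -= 3·R2 → [0,0,0,2]

L=[[1,0,0,0],[3,1,0,0],[-1,-1,1,0],[2,-2,3,1]] U=[[1,-2,1,1],[0,-1,1,-2],[0,0,-1,-3],[0,0,0,2]]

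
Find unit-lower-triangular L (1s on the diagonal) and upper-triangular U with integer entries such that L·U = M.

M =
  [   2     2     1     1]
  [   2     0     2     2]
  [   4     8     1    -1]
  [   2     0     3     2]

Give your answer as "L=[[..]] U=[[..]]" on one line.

  R1 -= 1·R0 → [0,-2,1,1]
  R2 -= 2·R0 → [0,4,-1,-3]
  R3 -= 1·R0 → [0,-2,2,1]
  R2 -= -2·R1 → [0,0,1,-1]
  R3 -= 1·R1 → [0,0,1,0]
  R3 -= 1·R2 → [0,0,0,1]

L=[[1,0,0,0],[1,1,0,0],[2,-2,1,0],[1,1,1,1]] U=[[2,2,1,1],[0,-2,1,1],[0,0,1,-1],[0,0,0,1]]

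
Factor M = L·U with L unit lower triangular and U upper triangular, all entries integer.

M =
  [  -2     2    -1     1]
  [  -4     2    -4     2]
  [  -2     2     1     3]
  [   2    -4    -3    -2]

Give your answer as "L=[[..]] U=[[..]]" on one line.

L=[[1,0,0,0],[2,1,0,0],[1,0,1,0],[-1,1,-1,1]] U=[[-2,2,-1,1],[0,-2,-2,0],[0,0,2,2],[0,0,0,1]]

  R1 -= 2·R0 → [0,-2,-2,0]
  R2 -= 1·R0 → [0,0,2,2]
  R3 -= -1·R0 → [0,-2,-4,-1]
  R2 -= 0·R1 → [0,0,2,2]
  R3 -= 1·R1 → [0,0,-2,-1]
  R3 -= -1·R2 → [0,0,0,1]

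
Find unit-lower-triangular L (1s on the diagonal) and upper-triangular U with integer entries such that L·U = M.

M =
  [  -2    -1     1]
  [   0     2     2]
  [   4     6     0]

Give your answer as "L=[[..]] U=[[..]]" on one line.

L=[[1,0,0],[0,1,0],[-2,2,1]] U=[[-2,-1,1],[0,2,2],[0,0,-2]]

  r1 -= 0·r0 → [0,2,2]
  r2 -= -2·r0 → [0,4,2]
  r2 -= 2·r1 → [0,0,-2]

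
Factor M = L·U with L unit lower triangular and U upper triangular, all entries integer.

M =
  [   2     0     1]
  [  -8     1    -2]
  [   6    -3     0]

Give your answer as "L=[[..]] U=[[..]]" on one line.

L=[[1,0,0],[-4,1,0],[3,-3,1]] U=[[2,0,1],[0,1,2],[0,0,3]]

  R1 -= -4·R0 → [0,1,2]
  R2 -= 3·R0 → [0,-3,-3]
  R2 -= -3·R1 → [0,0,3]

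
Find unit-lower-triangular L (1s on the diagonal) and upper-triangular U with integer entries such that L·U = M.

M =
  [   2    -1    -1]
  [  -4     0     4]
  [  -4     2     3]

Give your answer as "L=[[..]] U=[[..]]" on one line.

L=[[1,0,0],[-2,1,0],[-2,0,1]] U=[[2,-1,-1],[0,-2,2],[0,0,1]]

  R1 -= -2·R0 → [0,-2,2]
  R2 -= -2·R0 → [0,0,1]
  R2 -= 0·R1 → [0,0,1]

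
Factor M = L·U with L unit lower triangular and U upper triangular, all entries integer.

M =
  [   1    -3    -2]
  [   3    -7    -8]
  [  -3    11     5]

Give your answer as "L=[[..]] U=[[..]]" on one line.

L=[[1,0,0],[3,1,0],[-3,1,1]] U=[[1,-3,-2],[0,2,-2],[0,0,1]]

  row1 -= 3·row0 → [0,2,-2]
  row2 -= -3·row0 → [0,2,-1]
  row2 -= 1·row1 → [0,0,1]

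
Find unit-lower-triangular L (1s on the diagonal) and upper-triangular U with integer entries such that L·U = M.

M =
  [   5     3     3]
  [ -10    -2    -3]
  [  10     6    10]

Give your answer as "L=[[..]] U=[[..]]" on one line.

  row1 -= -2·row0 → [0,4,3]
  row2 -= 2·row0 → [0,0,4]
  row2 -= 0·row1 → [0,0,4]

L=[[1,0,0],[-2,1,0],[2,0,1]] U=[[5,3,3],[0,4,3],[0,0,4]]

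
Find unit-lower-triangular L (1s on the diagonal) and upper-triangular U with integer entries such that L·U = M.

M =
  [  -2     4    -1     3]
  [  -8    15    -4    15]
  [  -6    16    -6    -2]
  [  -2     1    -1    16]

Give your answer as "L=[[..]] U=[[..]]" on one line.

L=[[1,0,0,0],[4,1,0,0],[3,-4,1,0],[1,3,0,1]] U=[[-2,4,-1,3],[0,-1,0,3],[0,0,-3,1],[0,0,0,4]]

  row1 -= 4·row0 → [0,-1,0,3]
  row2 -= 3·row0 → [0,4,-3,-11]
  row3 -= 1·row0 → [0,-3,0,13]
  row2 -= -4·row1 → [0,0,-3,1]
  row3 -= 3·row1 → [0,0,0,4]
  row3 -= 0·row2 → [0,0,0,4]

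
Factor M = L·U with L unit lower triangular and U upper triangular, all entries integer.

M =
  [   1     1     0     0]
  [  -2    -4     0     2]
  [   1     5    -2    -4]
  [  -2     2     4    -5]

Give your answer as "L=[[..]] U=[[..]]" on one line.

  r1 -= -2·r0 → [0,-2,0,2]
  r2 -= 1·r0 → [0,4,-2,-4]
  r3 -= -2·r0 → [0,4,4,-5]
  r2 -= -2·r1 → [0,0,-2,0]
  r3 -= -2·r1 → [0,0,4,-1]
  r3 -= -2·r2 → [0,0,0,-1]

L=[[1,0,0,0],[-2,1,0,0],[1,-2,1,0],[-2,-2,-2,1]] U=[[1,1,0,0],[0,-2,0,2],[0,0,-2,0],[0,0,0,-1]]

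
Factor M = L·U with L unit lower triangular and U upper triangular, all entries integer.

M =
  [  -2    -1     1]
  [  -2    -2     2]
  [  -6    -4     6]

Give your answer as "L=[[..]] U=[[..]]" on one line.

  R1 -= 1·R0 → [0,-1,1]
  R2 -= 3·R0 → [0,-1,3]
  R2 -= 1·R1 → [0,0,2]

L=[[1,0,0],[1,1,0],[3,1,1]] U=[[-2,-1,1],[0,-1,1],[0,0,2]]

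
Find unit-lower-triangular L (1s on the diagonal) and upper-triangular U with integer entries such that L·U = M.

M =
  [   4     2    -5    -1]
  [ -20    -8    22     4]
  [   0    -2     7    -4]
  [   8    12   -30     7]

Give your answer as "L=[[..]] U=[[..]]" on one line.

  r1 -= -5·r0 → [0,2,-3,-1]
  r2 -= 0·r0 → [0,-2,7,-4]
  r3 -= 2·r0 → [0,8,-20,9]
  r2 -= -1·r1 → [0,0,4,-5]
  r3 -= 4·r1 → [0,0,-8,13]
  r3 -= -2·r2 → [0,0,0,3]

L=[[1,0,0,0],[-5,1,0,0],[0,-1,1,0],[2,4,-2,1]] U=[[4,2,-5,-1],[0,2,-3,-1],[0,0,4,-5],[0,0,0,3]]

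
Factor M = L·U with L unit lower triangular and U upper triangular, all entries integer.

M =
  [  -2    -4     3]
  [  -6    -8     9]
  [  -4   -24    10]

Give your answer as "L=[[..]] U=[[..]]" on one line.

L=[[1,0,0],[3,1,0],[2,-4,1]] U=[[-2,-4,3],[0,4,0],[0,0,4]]

  r1 -= 3·r0 → [0,4,0]
  r2 -= 2·r0 → [0,-16,4]
  r2 -= -4·r1 → [0,0,4]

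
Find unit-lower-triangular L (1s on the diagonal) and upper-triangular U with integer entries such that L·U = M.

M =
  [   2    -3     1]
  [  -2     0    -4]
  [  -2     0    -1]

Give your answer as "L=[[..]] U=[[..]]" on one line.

  R1 -= -1·R0 → [0,-3,-3]
  R2 -= -1·R0 → [0,-3,0]
  R2 -= 1·R1 → [0,0,3]

L=[[1,0,0],[-1,1,0],[-1,1,1]] U=[[2,-3,1],[0,-3,-3],[0,0,3]]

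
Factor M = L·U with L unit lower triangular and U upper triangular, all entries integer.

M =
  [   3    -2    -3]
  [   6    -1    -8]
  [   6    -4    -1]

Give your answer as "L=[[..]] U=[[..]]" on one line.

L=[[1,0,0],[2,1,0],[2,0,1]] U=[[3,-2,-3],[0,3,-2],[0,0,5]]

  r1 -= 2·r0 → [0,3,-2]
  r2 -= 2·r0 → [0,0,5]
  r2 -= 0·r1 → [0,0,5]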